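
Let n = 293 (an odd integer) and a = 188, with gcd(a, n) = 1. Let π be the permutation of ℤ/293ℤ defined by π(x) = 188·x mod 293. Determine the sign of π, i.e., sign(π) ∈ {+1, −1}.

-1

Start at x=270: 270 → 71 → 163 → 172 → 106 → 4 → 166 → … (one orbit).
2 cycles of lengths [292, 1].
sign(π) = (−1)^{n − #cycles} = (−1)^{293−2} = (−1)^291 = -1.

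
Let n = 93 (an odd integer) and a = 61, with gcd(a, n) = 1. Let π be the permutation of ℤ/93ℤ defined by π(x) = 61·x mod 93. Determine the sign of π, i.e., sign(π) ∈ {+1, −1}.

-1

Start at x=1: 1 → 61 → 1 (one orbit).
The orbit structure of x ↦ 61x mod 93: 48 orbits of sizes [2, 2, 2, 2, 2, 2, 2, 2, 2, 2, 2, 2, 2, 2, 2, 2, 2, 2, 2, 2, 2, 2, 2, 2, 2, 2, 2, 2, 2, 2, 2, 2, 2, 2, 2, 2, 2, 2, 2, 2, 2, 2, 2, 2, 2, 1, 1, 1].
n − c = 93 − 48 = 45; sign = (−1)^45 = -1.
The Jacobi symbol (61|93) = -1 (Zolotarev) agrees.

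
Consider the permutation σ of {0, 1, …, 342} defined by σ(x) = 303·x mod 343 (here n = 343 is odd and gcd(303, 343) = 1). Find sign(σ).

+1

Trace 100: π^k(100) = [100, 116, 162, 37, 235, 204, 72] for k=0..6.
Cycle type of π: 147×2 + 21×2 + 3×2 + 1; total 7 cycles.
sign(π) = (−1)^{n − #cycles} = (−1)^{343−7} = (−1)^336 = +1.
Check: (303/343) = +1 by Zolotarev.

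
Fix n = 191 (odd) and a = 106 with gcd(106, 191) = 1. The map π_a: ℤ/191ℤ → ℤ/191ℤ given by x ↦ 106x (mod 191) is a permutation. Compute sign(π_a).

Trace 140: π^k(140) = [140, 133, 155, 4, 42, 59, 142] for k=0..6.
The orbit structure of x ↦ 106x mod 191: 2 orbits of sizes [190, 1].
With 2 cycles on 191 points, sign = (−1)^{191−2} = -1.
Check: (106/191) = -1 by Zolotarev.

-1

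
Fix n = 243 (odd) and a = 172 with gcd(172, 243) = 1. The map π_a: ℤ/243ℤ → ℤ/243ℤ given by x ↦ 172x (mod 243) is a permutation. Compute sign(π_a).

Start at x=19: 19 → 109 → 37 → 46 → 136 → 64 → 73 → … (one orbit).
Cycle lengths of π_172 on ℤ/243ℤ: [27, 27, 27, 27, 27, 27, 9, 9, 9, 9, 9, 9, 3, 3, 3, 3, 3, 3, 1, 1, 1, 1, 1, 1, 1, 1, 1]; 27 cycles in total.
27 cycles on 243: each ℓ→(−1)^(ℓ−1), product (−1)^216 = +1.

+1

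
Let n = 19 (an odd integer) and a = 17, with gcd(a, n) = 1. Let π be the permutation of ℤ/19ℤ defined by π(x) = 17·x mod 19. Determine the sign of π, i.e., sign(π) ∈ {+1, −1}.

+1

Start at x=9: 9 → 1 → 17 → 4 → 11 → 16 → 6 → … (one orbit).
The orbit structure of x ↦ 17x mod 19: 3 orbits of sizes [9, 9, 1].
19 − 3 = 16 transpositions; sign(π) = (−1)^16 = +1.
Check: (17/19) = +1 by Zolotarev.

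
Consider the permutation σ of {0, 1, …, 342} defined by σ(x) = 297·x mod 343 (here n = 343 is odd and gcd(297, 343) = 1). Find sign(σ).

-1

Start at x=256: 256 → 229 → 99 → 248 → 254 → 321 → 326 → … (one orbit).
Cycle lengths of π_297 on ℤ/343ℤ: [294, 42, 6, 1]; 4 cycles in total.
Σ(ℓ_i−1) = 343−4 = 339; sign = (−1)^339 = -1.
The Jacobi symbol (297|343) = -1 (Zolotarev) agrees.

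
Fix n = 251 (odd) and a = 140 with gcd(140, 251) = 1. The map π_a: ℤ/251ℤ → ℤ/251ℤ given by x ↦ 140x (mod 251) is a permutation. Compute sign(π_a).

+1

Orbit of 65 under x↦140x: [65, 64, 175, 153, 85, 103, 113]… (length divides ord_251(140)).
π_140 has 3 disjoint cycles with lengths [125, 125, 1] on {0,…,250}.
With 3 cycles on 251 points, sign = (−1)^{251−3} = +1.
(140|251)_J = +1 (Zolotarev's lemma cross-check).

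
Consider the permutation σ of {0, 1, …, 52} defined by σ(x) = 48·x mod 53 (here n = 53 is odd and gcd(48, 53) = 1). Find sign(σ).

-1

Trace 23: π^k(23) = [23, 44, 45, 40, 12, 46, 35] for k=0..6.
Cycle type of π: 52 + 1; total 2 cycles.
With 2 cycles on 53 points, sign = (−1)^{53−2} = -1.
The Jacobi symbol (48|53) = -1 (Zolotarev) agrees.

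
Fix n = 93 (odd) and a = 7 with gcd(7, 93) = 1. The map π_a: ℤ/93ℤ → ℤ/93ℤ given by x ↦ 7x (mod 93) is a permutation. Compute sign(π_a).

Start at x=70: 70 → 25 → 82 → 16 → 19 → 40 → 1 → … (one orbit).
Decompose π into cycles: lengths [15, 15, 15, 15, 15, 15, 1, 1, 1] (9 cycles, including the fixed point 0).
n − c = 93 − 9 = 84; sign = (−1)^84 = +1.

+1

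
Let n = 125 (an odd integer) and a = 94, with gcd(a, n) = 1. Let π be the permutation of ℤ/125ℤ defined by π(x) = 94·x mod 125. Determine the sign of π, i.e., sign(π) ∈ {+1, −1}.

+1

Orbit of 56 under x↦94x: [56, 14, 66, 79, 51, 44, 11]… (length divides ord_125(94)).
Cycle type of π: 50×2 + 10×2 + 2×2 + 1; total 7 cycles.
n − c = 125 − 7 = 118; sign = (−1)^118 = +1.
Check: (94/125) = +1 by Zolotarev.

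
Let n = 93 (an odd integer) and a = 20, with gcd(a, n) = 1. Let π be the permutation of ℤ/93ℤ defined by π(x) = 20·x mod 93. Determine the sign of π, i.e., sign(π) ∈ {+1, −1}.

Trace 38: π^k(38) = [38, 16, 41, 76, 32, 82, 59] for k=0..6.
6 cycles of lengths [30, 30, 15, 15, 2, 1].
6 cycles on 93: each ℓ→(−1)^(ℓ−1), product (−1)^87 = -1.
The Jacobi symbol (20|93) = -1 (Zolotarev) agrees.

-1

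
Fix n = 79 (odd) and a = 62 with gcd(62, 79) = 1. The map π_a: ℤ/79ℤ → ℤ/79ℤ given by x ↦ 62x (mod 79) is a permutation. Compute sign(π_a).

Trace 65: π^k(65) = [65, 1, 62, 52, 64, 18, 10] for k=0..6.
The orbit structure of x ↦ 62x mod 79: 7 orbits of sizes [13, 13, 13, 13, 13, 13, 1].
7 cycles on 79: each ℓ→(−1)^(ℓ−1), product (−1)^72 = +1.
The Jacobi symbol (62|79) = +1 (Zolotarev) agrees.

+1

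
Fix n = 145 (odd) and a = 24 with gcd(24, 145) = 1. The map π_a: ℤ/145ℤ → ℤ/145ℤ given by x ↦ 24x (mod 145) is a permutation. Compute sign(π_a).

Trace 81: π^k(81) = [81, 59, 111, 54, 136, 74, 36] for k=0..6.
Decompose π into cycles: lengths [14, 14, 14, 14, 14, 14, 14, 14, 7, 7, 7, 7, 2, 2, 1] (15 cycles, including the fixed point 0).
Σ(ℓ_i−1) = 145−15 = 130; sign = (−1)^130 = +1.

+1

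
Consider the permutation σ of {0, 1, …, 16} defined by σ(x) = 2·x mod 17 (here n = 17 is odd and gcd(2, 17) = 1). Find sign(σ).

+1

Trace 15: π^k(15) = [15, 13, 9, 1, 2, 4, 8] for k=0..6.
π_2 has 3 disjoint cycles with lengths [8, 8, 1] on {0,…,16}.
Σ(ℓ_i−1) = 17−3 = 14; sign = (−1)^14 = +1.
The Jacobi symbol (2|17) = +1 (Zolotarev) agrees.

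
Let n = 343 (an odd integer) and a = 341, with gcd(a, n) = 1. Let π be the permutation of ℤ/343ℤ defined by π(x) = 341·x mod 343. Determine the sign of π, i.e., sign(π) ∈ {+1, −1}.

-1

Start at x=38: 38 → 267 → 152 → 39 → 265 → 156 → 31 → … (one orbit).
π_341 has 4 disjoint cycles with lengths [294, 42, 6, 1] on {0,…,342}.
sign(π) = (−1)^{n − #cycles} = (−1)^{343−4} = (−1)^339 = -1.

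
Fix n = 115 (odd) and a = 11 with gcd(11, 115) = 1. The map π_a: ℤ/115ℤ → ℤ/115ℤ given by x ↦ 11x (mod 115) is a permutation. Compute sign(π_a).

Orbit of 31 under x↦11x: [31, 111, 71, 91, 81, 86, 26]… (length divides ord_115(11)).
Cycle type of π: 22×5 + 1×5; total 10 cycles.
sign(π) = (−1)^{n − #cycles} = (−1)^{115−10} = (−1)^105 = -1.

-1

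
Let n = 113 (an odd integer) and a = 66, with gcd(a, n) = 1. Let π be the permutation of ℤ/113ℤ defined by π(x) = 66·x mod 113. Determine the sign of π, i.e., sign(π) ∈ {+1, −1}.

Trace 38: π^k(38) = [38, 22, 96, 8, 76, 44, 79] for k=0..6.
Decompose π into cycles: lengths [112, 1] (2 cycles, including the fixed point 0).
2 cycles on 113: each ℓ→(−1)^(ℓ−1), product (−1)^111 = -1.

-1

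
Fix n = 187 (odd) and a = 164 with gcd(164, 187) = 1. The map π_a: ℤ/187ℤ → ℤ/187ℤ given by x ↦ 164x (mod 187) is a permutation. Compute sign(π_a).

Start at x=142: 142 → 100 → 131 → 166 → 109 → 111 → 65 → … (one orbit).
Decompose π into cycles: lengths [16, 16, 16, 16, 16, 16, 16, 16, 16, 16, 16, 2, 2, 2, 2, 2, 1] (17 cycles, including the fixed point 0).
17 cycles on 187: each ℓ→(−1)^(ℓ−1), product (−1)^170 = +1.

+1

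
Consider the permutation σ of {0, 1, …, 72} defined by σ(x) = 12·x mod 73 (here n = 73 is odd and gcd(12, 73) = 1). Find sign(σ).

Trace 57: π^k(57) = [57, 27, 32, 19, 9, 35, 55] for k=0..6.
Decompose π into cycles: lengths [36, 36, 1] (3 cycles, including the fixed point 0).
3 cycles on 73: each ℓ→(−1)^(ℓ−1), product (−1)^70 = +1.
The Jacobi symbol (12|73) = +1 (Zolotarev) agrees.

+1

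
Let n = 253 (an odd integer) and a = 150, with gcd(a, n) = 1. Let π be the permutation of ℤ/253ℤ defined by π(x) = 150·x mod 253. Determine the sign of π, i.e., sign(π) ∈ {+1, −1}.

-1

Trace 101: π^k(101) = [101, 223, 54, 4, 94, 185, 173] for k=0..6.
The orbit structure of x ↦ 150x mod 253: 6 orbits of sizes [110, 110, 11, 11, 10, 1].
Σ(ℓ_i−1) = 253−6 = 247; sign = (−1)^247 = -1.
Check: (150/253) = -1 by Zolotarev.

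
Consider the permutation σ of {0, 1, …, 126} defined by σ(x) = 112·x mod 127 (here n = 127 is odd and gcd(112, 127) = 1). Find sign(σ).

Start at x=118: 118 → 8 → 7 → 22 → 51 → 124 → 45 → … (one orbit).
Decompose π into cycles: lengths [126, 1] (2 cycles, including the fixed point 0).
127 − 2 = 125 transpositions; sign(π) = (−1)^125 = -1.
The Jacobi symbol (112|127) = -1 (Zolotarev) agrees.

-1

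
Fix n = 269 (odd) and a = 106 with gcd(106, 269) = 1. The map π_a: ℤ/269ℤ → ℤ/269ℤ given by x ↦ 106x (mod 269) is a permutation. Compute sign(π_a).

Trace 257: π^k(257) = [257, 73, 206, 47, 140, 45, 197] for k=0..6.
Cycle type of π: 268 + 1; total 2 cycles.
269 − 2 = 267 transpositions; sign(π) = (−1)^267 = -1.

-1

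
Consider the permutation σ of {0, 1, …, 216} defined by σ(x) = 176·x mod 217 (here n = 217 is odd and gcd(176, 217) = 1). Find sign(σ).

Start at x=204: 204 → 99 → 64 → 197 → 169 → 15 → 36 → … (one orbit).
The orbit structure of x ↦ 176x mod 217: 14 orbits of sizes [30, 30, 30, 30, 30, 30, 30, 1, 1, 1, 1, 1, 1, 1].
14 cycles on 217: each ℓ→(−1)^(ℓ−1), product (−1)^203 = -1.

-1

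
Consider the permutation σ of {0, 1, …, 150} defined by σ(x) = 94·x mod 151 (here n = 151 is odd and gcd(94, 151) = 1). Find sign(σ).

Trace 94: π^k(94) = [94, 78, 84, 44, 59, 110, 72] for k=0..6.
Cycle lengths of π_94 on ℤ/151ℤ: [25, 25, 25, 25, 25, 25, 1]; 7 cycles in total.
With 7 cycles on 151 points, sign = (−1)^{151−7} = +1.

+1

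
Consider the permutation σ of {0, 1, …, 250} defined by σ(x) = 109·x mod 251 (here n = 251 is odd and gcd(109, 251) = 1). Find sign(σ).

-1

Start at x=178: 178 → 75 → 143 → 25 → 215 → 92 → 239 → … (one orbit).
The orbit structure of x ↦ 109x mod 251: 2 orbits of sizes [250, 1].
n − c = 251 − 2 = 249; sign = (−1)^249 = -1.
The Jacobi symbol (109|251) = -1 (Zolotarev) agrees.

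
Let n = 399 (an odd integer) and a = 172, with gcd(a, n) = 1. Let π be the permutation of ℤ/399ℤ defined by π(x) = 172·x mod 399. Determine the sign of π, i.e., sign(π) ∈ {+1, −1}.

Trace 58: π^k(58) = [58, 1, 172] for k=0..2.
Decompose π into cycles: lengths [3, 3, 3, 3, 3, 3, 3, 3, 3, 3, 3, 3, 3, 3, 3, 3, 3, 3, 3, 3, 3, 3, 3, 3, 3, 3, 3, 3, 3, 3, 3, 3, 3, 3, 3, 3, 3, 3, 3, 3, 3, 3, 3, 3, 3, 3, 3, 3, 3, 3, 3, 3, 3, 3, 3, 3, 3, 3, 3, 3, 3, 3, 3, 3, 3, 3, 3, 3, 3, 3, 3, 3, 3, 3, 3, 3, 3, 3, 3, 3, 3, 3, 3, 3, 3, 3, 3, 3, 3, 3, 3, 3, 3, 3, 3, 3, 3, 3, 3, 3, 3, 3, 3, 3, 3, 3, 3, 3, 3, 3, 3, 3, 3, 3, 1, 1, 1, 1, 1, 1, 1, 1, 1, 1, 1, 1, 1, 1, 1, 1, 1, 1, 1, 1, 1, 1, 1, 1, 1, 1, 1, 1, 1, 1, 1, 1, 1, 1, 1, 1, 1, 1, 1, 1, 1, 1, 1, 1, 1, 1, 1, 1, 1, 1, 1, 1, 1, 1, 1, 1, 1] (171 cycles, including the fixed point 0).
171 cycles on 399: each ℓ→(−1)^(ℓ−1), product (−1)^228 = +1.
Zolotarev: (172|399) = +1, matching the cycle-count sign.

+1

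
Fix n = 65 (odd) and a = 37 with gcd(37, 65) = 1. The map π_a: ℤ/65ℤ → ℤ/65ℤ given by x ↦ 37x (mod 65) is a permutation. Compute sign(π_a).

+1

Orbit of 28 under x↦37x: [28, 61, 47, 49, 58, 1, 37]… (length divides ord_65(37)).
The orbit structure of x ↦ 37x mod 65: 7 orbits of sizes [12, 12, 12, 12, 12, 4, 1].
n − c = 65 − 7 = 58; sign = (−1)^58 = +1.
The Jacobi symbol (37|65) = +1 (Zolotarev) agrees.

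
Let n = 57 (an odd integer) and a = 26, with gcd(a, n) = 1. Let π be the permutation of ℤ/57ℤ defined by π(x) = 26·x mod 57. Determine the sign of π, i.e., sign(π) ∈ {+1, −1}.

Start at x=7: 7 → 11 → 1 → 26 → 49 → 20 → 7 (one orbit).
π_26 has 14 disjoint cycles with lengths [6, 6, 6, 6, 6, 6, 3, 3, 3, 3, 3, 3, 2, 1] on {0,…,56}.
n − c = 57 − 14 = 43; sign = (−1)^43 = -1.

-1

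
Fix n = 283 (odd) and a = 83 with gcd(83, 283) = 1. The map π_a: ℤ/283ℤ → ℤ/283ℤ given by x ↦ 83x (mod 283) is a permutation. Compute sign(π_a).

Trace 52: π^k(52) = [52, 71, 233, 95, 244, 159, 179] for k=0..6.
3 cycles of lengths [141, 141, 1].
With 3 cycles on 283 points, sign = (−1)^{283−3} = +1.

+1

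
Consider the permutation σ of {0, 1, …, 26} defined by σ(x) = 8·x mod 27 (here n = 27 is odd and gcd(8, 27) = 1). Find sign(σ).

-1

Start at x=19: 19 → 17 → 1 → 8 → 10 → 26 → 19 (one orbit).
Decompose π into cycles: lengths [6, 6, 6, 2, 2, 2, 2, 1] (8 cycles, including the fixed point 0).
n − c = 27 − 8 = 19; sign = (−1)^19 = -1.
The Jacobi symbol (8|27) = -1 (Zolotarev) agrees.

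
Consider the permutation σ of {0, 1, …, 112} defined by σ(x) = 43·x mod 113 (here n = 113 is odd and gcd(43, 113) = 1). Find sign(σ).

-1

Orbit of 81 under x↦43x: [81, 93, 44, 84, 109, 54, 62]… (length divides ord_113(43)).
Decompose π into cycles: lengths [112, 1] (2 cycles, including the fixed point 0).
sign(π) = (−1)^{n − #cycles} = (−1)^{113−2} = (−1)^111 = -1.
(43|113)_J = -1 (Zolotarev's lemma cross-check).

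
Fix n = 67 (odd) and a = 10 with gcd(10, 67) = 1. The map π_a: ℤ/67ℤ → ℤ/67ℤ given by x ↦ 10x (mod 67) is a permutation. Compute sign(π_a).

Start at x=36: 36 → 25 → 49 → 21 → 9 → 23 → 29 → … (one orbit).
The orbit structure of x ↦ 10x mod 67: 3 orbits of sizes [33, 33, 1].
With 3 cycles on 67 points, sign = (−1)^{67−3} = +1.

+1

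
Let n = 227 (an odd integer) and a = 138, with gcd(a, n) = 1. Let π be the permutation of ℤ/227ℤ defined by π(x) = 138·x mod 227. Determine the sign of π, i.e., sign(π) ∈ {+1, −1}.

-1

Trace 212: π^k(212) = [212, 200, 133, 194, 213, 111, 109] for k=0..6.
2 cycles of lengths [226, 1].
227 − 2 = 225 transpositions; sign(π) = (−1)^225 = -1.
The Jacobi symbol (138|227) = -1 (Zolotarev) agrees.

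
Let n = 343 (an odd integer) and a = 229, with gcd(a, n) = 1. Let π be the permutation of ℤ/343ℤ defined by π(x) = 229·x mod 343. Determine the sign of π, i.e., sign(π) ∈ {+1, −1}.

Trace 89: π^k(89) = [89, 144, 48, 16, 234, 78, 26] for k=0..6.
Cycle type of π: 294 + 42 + 6 + 1; total 4 cycles.
With 4 cycles on 343 points, sign = (−1)^{343−4} = -1.
Zolotarev: (229|343) = -1, matching the cycle-count sign.

-1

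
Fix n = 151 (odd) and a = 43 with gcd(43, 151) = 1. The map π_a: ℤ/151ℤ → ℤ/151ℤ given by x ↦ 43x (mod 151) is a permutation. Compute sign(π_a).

+1

Trace 1: π^k(1) = [1, 43, 37, 81, 10, 128, 68] for k=0..6.
Cycle lengths of π_43 on ℤ/151ℤ: [75, 75, 1]; 3 cycles in total.
n − c = 151 − 3 = 148; sign = (−1)^148 = +1.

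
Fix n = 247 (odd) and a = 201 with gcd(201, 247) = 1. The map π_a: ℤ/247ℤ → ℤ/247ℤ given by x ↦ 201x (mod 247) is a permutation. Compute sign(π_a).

-1

Orbit of 77 under x↦201x: [77, 163, 159, 96, 30, 102, 1]… (length divides ord_247(201)).
The orbit structure of x ↦ 201x mod 247: 26 orbits of sizes [12, 12, 12, 12, 12, 12, 12, 12, 12, 12, 12, 12, 12, 12, 12, 12, 12, 12, 12, 3, 3, 3, 3, 3, 3, 1].
247 − 26 = 221 transpositions; sign(π) = (−1)^221 = -1.
Zolotarev: (201|247) = -1, matching the cycle-count sign.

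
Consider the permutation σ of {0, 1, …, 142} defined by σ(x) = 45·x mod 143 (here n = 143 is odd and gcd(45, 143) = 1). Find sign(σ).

-1

Start at x=122: 122 → 56 → 89 → 1 → 45 → 23 → 34 → … (one orbit).
Cycle type of π: 12×11 + 1×11; total 22 cycles.
143 − 22 = 121 transpositions; sign(π) = (−1)^121 = -1.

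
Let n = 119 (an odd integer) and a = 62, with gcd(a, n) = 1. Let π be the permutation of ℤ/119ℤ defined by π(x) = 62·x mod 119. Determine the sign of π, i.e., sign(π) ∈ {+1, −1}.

+1

Trace 50: π^k(50) = [50, 6, 15, 97, 64, 41, 43] for k=0..6.
11 cycles of lengths [16, 16, 16, 16, 16, 16, 16, 2, 2, 2, 1].
Σ(ℓ_i−1) = 119−11 = 108; sign = (−1)^108 = +1.
The Jacobi symbol (62|119) = +1 (Zolotarev) agrees.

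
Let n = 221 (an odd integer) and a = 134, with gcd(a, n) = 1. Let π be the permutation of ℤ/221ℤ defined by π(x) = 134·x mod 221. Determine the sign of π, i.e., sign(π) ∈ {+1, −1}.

Start at x=179: 179 → 118 → 121 → 81 → 25 → 35 → 49 → … (one orbit).
The orbit structure of x ↦ 134x mod 221: 13 orbits of sizes [24, 24, 24, 24, 24, 24, 24, 24, 8, 8, 6, 6, 1].
sign(π) = (−1)^{n − #cycles} = (−1)^{221−13} = (−1)^208 = +1.

+1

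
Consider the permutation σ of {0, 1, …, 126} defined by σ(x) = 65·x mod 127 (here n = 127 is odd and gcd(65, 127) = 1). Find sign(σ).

-1

Orbit of 104 under x↦65x: [104, 29, 107, 97, 82, 123, 121]… (length divides ord_127(65)).
Cycle type of π: 126 + 1; total 2 cycles.
2 cycles on 127: each ℓ→(−1)^(ℓ−1), product (−1)^125 = -1.
Zolotarev: (65|127) = -1, matching the cycle-count sign.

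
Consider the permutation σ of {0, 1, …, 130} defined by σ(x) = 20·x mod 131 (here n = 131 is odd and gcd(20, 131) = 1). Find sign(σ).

+1

Trace 15: π^k(15) = [15, 38, 105, 4, 80, 28, 36] for k=0..6.
The orbit structure of x ↦ 20x mod 131: 3 orbits of sizes [65, 65, 1].
Σ(ℓ_i−1) = 131−3 = 128; sign = (−1)^128 = +1.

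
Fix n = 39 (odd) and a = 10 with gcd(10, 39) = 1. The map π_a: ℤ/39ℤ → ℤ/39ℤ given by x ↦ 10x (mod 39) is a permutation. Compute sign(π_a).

Start at x=1: 1 → 10 → 22 → 25 → 16 → 4 → 1 (one orbit).
The orbit structure of x ↦ 10x mod 39: 9 orbits of sizes [6, 6, 6, 6, 6, 6, 1, 1, 1].
sign(π) = (−1)^{n − #cycles} = (−1)^{39−9} = (−1)^30 = +1.

+1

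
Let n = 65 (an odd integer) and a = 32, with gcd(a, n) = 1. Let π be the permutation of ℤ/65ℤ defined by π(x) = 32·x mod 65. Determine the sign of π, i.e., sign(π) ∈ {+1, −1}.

Start at x=63: 63 → 1 → 32 → 49 → 8 → 61 → 2 → … (one orbit).
Cycle type of π: 12×5 + 4 + 1; total 7 cycles.
7 cycles on 65: each ℓ→(−1)^(ℓ−1), product (−1)^58 = +1.
Zolotarev: (32|65) = +1, matching the cycle-count sign.

+1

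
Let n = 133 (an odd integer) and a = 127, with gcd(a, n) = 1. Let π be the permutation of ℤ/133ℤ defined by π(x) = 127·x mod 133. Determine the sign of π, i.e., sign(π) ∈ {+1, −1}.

-1

Start at x=78: 78 → 64 → 15 → 43 → 8 → 85 → 22 → … (one orbit).
Decompose π into cycles: lengths [18, 18, 18, 18, 18, 18, 18, 1, 1, 1, 1, 1, 1, 1] (14 cycles, including the fixed point 0).
With 14 cycles on 133 points, sign = (−1)^{133−14} = -1.
The Jacobi symbol (127|133) = -1 (Zolotarev) agrees.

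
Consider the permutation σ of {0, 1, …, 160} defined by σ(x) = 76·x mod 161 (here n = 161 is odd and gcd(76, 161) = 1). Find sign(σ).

+1

Orbit of 160 under x↦76x: [160, 85, 20, 71, 83, 29, 111]… (length divides ord_161(76)).
Decompose π into cycles: lengths [22, 22, 22, 22, 22, 22, 22, 2, 2, 2, 1] (11 cycles, including the fixed point 0).
n − c = 161 − 11 = 150; sign = (−1)^150 = +1.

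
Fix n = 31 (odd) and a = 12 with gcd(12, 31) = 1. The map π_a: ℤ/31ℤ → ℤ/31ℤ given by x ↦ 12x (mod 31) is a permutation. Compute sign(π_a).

Trace 22: π^k(22) = [22, 16, 6, 10, 27, 14, 13] for k=0..6.
The orbit structure of x ↦ 12x mod 31: 2 orbits of sizes [30, 1].
Σ(ℓ_i−1) = 31−2 = 29; sign = (−1)^29 = -1.
Check: (12/31) = -1 by Zolotarev.

-1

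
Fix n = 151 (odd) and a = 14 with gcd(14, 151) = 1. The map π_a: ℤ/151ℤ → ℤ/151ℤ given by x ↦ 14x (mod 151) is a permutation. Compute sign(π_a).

-1

Start at x=145: 145 → 67 → 32 → 146 → 81 → 77 → 21 → … (one orbit).
The orbit structure of x ↦ 14x mod 151: 2 orbits of sizes [150, 1].
Σ(ℓ_i−1) = 151−2 = 149; sign = (−1)^149 = -1.
Via Zolotarev, sign(π_{14}) = (14|151) = -1.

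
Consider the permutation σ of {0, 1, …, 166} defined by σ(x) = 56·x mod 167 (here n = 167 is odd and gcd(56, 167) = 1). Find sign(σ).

Orbit of 99 under x↦56x: [99, 33, 11, 115, 94, 87, 29]… (length divides ord_167(56)).
Cycle type of π: 83×2 + 1; total 3 cycles.
sign(π) = (−1)^{n − #cycles} = (−1)^{167−3} = (−1)^164 = +1.
The Jacobi symbol (56|167) = +1 (Zolotarev) agrees.

+1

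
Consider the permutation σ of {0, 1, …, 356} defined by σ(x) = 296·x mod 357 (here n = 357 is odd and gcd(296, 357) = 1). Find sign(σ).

Trace 25: π^k(25) = [25, 260, 205, 347, 253, 275, 4] for k=0..6.
Decompose π into cycles: lengths [48, 48, 48, 48, 48, 48, 16, 16, 16, 6, 6, 3, 3, 2, 1] (15 cycles, including the fixed point 0).
sign(π) = (−1)^{n − #cycles} = (−1)^{357−15} = (−1)^342 = +1.
Zolotarev: (296|357) = +1, matching the cycle-count sign.

+1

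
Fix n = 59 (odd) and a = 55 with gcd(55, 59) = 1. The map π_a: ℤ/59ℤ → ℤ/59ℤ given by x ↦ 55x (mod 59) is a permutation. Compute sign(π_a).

-1

Start at x=39: 39 → 21 → 34 → 41 → 13 → 7 → 31 → … (one orbit).
π_55 has 2 disjoint cycles with lengths [58, 1] on {0,…,58}.
2 cycles on 59: each ℓ→(−1)^(ℓ−1), product (−1)^57 = -1.
Via Zolotarev, sign(π_{55}) = (55|59) = -1.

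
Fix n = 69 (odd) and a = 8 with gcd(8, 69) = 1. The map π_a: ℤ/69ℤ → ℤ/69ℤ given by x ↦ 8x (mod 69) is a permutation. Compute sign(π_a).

Start at x=52: 52 → 2 → 16 → 59 → 58 → 50 → 55 → … (one orbit).
Cycle lengths of π_8 on ℤ/69ℤ: [22, 22, 11, 11, 2, 1]; 6 cycles in total.
69 − 6 = 63 transpositions; sign(π) = (−1)^63 = -1.

-1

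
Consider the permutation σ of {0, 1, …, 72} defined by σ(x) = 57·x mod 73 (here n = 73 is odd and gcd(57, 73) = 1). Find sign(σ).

Start at x=9: 9 → 2 → 41 → 1 → 57 → 37 → 65 → … (one orbit).
Cycle lengths of π_57 on ℤ/73ℤ: [18, 18, 18, 18, 1]; 5 cycles in total.
Σ(ℓ_i−1) = 73−5 = 68; sign = (−1)^68 = +1.
Check: (57/73) = +1 by Zolotarev.

+1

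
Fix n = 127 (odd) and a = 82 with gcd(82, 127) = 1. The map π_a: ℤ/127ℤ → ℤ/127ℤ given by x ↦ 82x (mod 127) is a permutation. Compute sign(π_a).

+1

Orbit of 117 under x↦82x: [117, 69, 70, 25, 18, 79, 1]… (length divides ord_127(82)).
The orbit structure of x ↦ 82x mod 127: 3 orbits of sizes [63, 63, 1].
Σ(ℓ_i−1) = 127−3 = 124; sign = (−1)^124 = +1.
Zolotarev: (82|127) = +1, matching the cycle-count sign.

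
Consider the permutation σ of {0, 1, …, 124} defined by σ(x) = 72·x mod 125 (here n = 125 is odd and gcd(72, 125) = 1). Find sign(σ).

-1

Orbit of 1 under x↦72x: [1, 72, 59, 123, 106, 7, 4]… (length divides ord_125(72)).
Decompose π into cycles: lengths [100, 20, 4, 1] (4 cycles, including the fixed point 0).
n − c = 125 − 4 = 121; sign = (−1)^121 = -1.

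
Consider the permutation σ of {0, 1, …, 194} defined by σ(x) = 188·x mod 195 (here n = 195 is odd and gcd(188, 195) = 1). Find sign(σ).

-1

Trace 16: π^k(16) = [16, 83, 4, 167, 1, 188, 49] for k=0..6.
π_188 has 20 disjoint cycles with lengths [12, 12, 12, 12, 12, 12, 12, 12, 12, 12, 12, 12, 12, 12, 12, 4, 4, 4, 2, 1] on {0,…,194}.
Σ(ℓ_i−1) = 195−20 = 175; sign = (−1)^175 = -1.
(188|195)_J = -1 (Zolotarev's lemma cross-check).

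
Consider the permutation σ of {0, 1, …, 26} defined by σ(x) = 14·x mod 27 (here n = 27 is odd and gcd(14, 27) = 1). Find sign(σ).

Trace 8: π^k(8) = [8, 4, 2, 1, 14, 7, 17] for k=0..6.
π_14 has 4 disjoint cycles with lengths [18, 6, 2, 1] on {0,…,26}.
sign(π) = (−1)^{n − #cycles} = (−1)^{27−4} = (−1)^23 = -1.
Via Zolotarev, sign(π_{14}) = (14|27) = -1.

-1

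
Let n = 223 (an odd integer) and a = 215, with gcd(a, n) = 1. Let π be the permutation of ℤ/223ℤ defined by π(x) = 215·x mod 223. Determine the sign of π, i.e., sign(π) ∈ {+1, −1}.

Orbit of 34 under x↦215x: [34, 174, 169, 209, 112, 219, 32]… (length divides ord_223(215)).
Cycle type of π: 74×3 + 1; total 4 cycles.
4 cycles on 223: each ℓ→(−1)^(ℓ−1), product (−1)^219 = -1.

-1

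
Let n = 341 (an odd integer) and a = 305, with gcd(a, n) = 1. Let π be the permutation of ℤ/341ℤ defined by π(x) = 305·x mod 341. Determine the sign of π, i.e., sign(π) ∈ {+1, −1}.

Trace 61: π^k(61) = [61, 191, 285, 311, 57, 335, 216] for k=0..6.
Cycle type of π: 30×10 + 10 + 6×5 + 1; total 17 cycles.
n − c = 341 − 17 = 324; sign = (−1)^324 = +1.
Via Zolotarev, sign(π_{305}) = (305|341) = +1.

+1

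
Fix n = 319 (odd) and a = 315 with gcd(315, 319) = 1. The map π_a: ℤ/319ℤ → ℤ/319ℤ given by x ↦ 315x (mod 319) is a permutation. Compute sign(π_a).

-1

Trace 103: π^k(103) = [103, 226, 53, 107, 210, 117, 170] for k=0..6.
Cycle lengths of π_315 on ℤ/319ℤ: [70, 70, 70, 70, 10, 7, 7, 7, 7, 1]; 10 cycles in total.
n − c = 319 − 10 = 309; sign = (−1)^309 = -1.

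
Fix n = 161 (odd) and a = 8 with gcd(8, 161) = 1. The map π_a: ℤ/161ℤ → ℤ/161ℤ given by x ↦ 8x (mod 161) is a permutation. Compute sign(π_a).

Trace 127: π^k(127) = [127, 50, 78, 141, 1, 8, 64] for k=0..6.
Decompose π into cycles: lengths [11, 11, 11, 11, 11, 11, 11, 11, 11, 11, 11, 11, 11, 11, 1, 1, 1, 1, 1, 1, 1] (21 cycles, including the fixed point 0).
sign(π) = (−1)^{n − #cycles} = (−1)^{161−21} = (−1)^140 = +1.
Check: (8/161) = +1 by Zolotarev.

+1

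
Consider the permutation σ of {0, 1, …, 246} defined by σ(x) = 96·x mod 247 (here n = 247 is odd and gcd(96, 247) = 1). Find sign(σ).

-1

Trace 1: π^k(1) = [1, 96, 77, 229] for k=0..3.
π_96 has 76 disjoint cycles with lengths [4, 4, 4, 4, 4, 4, 4, 4, 4, 4, 4, 4, 4, 4, 4, 4, 4, 4, 4, 4, 4, 4, 4, 4, 4, 4, 4, 4, 4, 4, 4, 4, 4, 4, 4, 4, 4, 4, 4, 4, 4, 4, 4, 4, 4, 4, 4, 4, 4, 4, 4, 4, 4, 4, 4, 4, 4, 1, 1, 1, 1, 1, 1, 1, 1, 1, 1, 1, 1, 1, 1, 1, 1, 1, 1, 1] on {0,…,246}.
Σ(ℓ_i−1) = 247−76 = 171; sign = (−1)^171 = -1.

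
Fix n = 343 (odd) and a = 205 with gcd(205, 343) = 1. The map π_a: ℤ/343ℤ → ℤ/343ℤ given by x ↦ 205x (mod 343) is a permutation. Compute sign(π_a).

+1

Trace 312: π^k(312) = [312, 162, 282, 186, 57, 23, 256] for k=0..6.
Cycle lengths of π_205 on ℤ/343ℤ: [147, 147, 21, 21, 3, 3, 1]; 7 cycles in total.
With 7 cycles on 343 points, sign = (−1)^{343−7} = +1.
Zolotarev: (205|343) = +1, matching the cycle-count sign.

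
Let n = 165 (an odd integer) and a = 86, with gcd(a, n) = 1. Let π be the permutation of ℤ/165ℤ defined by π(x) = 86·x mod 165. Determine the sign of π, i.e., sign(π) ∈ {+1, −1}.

-1

Start at x=146: 146 → 16 → 56 → 31 → 26 → 91 → 71 → … (one orbit).
Cycle lengths of π_86 on ℤ/165ℤ: [10, 10, 10, 10, 10, 10, 10, 10, 10, 10, 5, 5, 5, 5, 5, 5, 5, 5, 5, 5, 2, 2, 2, 2, 2, 1, 1, 1, 1, 1]; 30 cycles in total.
With 30 cycles on 165 points, sign = (−1)^{165−30} = -1.
Check: (86/165) = -1 by Zolotarev.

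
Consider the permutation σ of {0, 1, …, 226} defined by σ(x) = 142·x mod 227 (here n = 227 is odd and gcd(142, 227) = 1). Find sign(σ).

-1

Orbit of 205 under x↦142x: [205, 54, 177, 164, 134, 187, 222]… (length divides ord_227(142)).
π_142 has 2 disjoint cycles with lengths [226, 1] on {0,…,226}.
sign(π) = (−1)^{n − #cycles} = (−1)^{227−2} = (−1)^225 = -1.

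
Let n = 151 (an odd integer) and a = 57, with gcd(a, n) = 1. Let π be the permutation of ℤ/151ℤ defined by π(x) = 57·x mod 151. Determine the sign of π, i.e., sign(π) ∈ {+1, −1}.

Trace 78: π^k(78) = [78, 67, 44, 92, 110, 79, 124] for k=0..6.
4 cycles of lengths [50, 50, 50, 1].
4 cycles on 151: each ℓ→(−1)^(ℓ−1), product (−1)^147 = -1.
(57|151)_J = -1 (Zolotarev's lemma cross-check).

-1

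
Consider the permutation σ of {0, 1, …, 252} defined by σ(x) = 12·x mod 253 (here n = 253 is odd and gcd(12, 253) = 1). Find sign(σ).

+1

Start at x=78: 78 → 177 → 100 → 188 → 232 → 1 → 12 → … (one orbit).
Cycle lengths of π_12 on ℤ/253ℤ: [11, 11, 11, 11, 11, 11, 11, 11, 11, 11, 11, 11, 11, 11, 11, 11, 11, 11, 11, 11, 11, 11, 1, 1, 1, 1, 1, 1, 1, 1, 1, 1, 1]; 33 cycles in total.
With 33 cycles on 253 points, sign = (−1)^{253−33} = +1.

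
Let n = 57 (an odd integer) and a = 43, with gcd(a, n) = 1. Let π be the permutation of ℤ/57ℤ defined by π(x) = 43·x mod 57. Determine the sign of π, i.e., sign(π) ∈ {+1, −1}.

+1

Orbit of 4 under x↦43x: [4, 1, 43, 25, 49, 55, 28]… (length divides ord_57(43)).
9 cycles of lengths [9, 9, 9, 9, 9, 9, 1, 1, 1].
n − c = 57 − 9 = 48; sign = (−1)^48 = +1.
Check: (43/57) = +1 by Zolotarev.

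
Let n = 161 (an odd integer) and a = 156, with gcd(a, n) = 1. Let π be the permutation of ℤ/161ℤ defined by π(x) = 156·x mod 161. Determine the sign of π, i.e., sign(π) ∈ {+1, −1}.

+1

Trace 25: π^k(25) = [25, 36, 142, 95, 8, 121, 39] for k=0..6.
Cycle lengths of π_156 on ℤ/161ℤ: [33, 33, 33, 33, 11, 11, 3, 3, 1]; 9 cycles in total.
sign(π) = (−1)^{n − #cycles} = (−1)^{161−9} = (−1)^152 = +1.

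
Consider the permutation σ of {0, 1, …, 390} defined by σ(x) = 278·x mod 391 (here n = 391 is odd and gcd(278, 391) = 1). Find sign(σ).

Trace 305: π^k(305) = [305, 334, 185, 209, 234, 146, 315] for k=0..6.
Decompose π into cycles: lengths [176, 176, 16, 11, 11, 1] (6 cycles, including the fixed point 0).
With 6 cycles on 391 points, sign = (−1)^{391−6} = -1.
(278|391)_J = -1 (Zolotarev's lemma cross-check).

-1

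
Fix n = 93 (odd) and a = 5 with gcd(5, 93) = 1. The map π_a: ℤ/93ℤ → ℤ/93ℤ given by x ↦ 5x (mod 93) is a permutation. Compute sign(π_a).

Trace 67: π^k(67) = [67, 56, 1, 5, 25, 32] for k=0..5.
Cycle type of π: 6×10 + 3×10 + 2 + 1; total 22 cycles.
93 − 22 = 71 transpositions; sign(π) = (−1)^71 = -1.

-1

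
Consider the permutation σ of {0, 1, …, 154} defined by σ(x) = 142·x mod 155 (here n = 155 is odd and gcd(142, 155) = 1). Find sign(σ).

Start at x=39: 39 → 113 → 81 → 32 → 49 → 138 → 66 → … (one orbit).
π_142 has 6 disjoint cycles with lengths [60, 60, 15, 15, 4, 1] on {0,…,154}.
With 6 cycles on 155 points, sign = (−1)^{155−6} = -1.

-1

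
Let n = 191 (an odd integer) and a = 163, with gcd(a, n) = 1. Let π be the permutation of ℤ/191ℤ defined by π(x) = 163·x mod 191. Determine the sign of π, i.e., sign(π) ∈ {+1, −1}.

Orbit of 118 under x↦163x: [118, 134, 68, 6, 23, 120, 78]… (length divides ord_191(163)).
Cycle type of π: 95×2 + 1; total 3 cycles.
191 − 3 = 188 transpositions; sign(π) = (−1)^188 = +1.

+1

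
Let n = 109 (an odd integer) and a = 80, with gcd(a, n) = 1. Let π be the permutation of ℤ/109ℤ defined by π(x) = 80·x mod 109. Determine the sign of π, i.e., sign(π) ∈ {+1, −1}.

Orbit of 35 under x↦80x: [35, 75, 5, 73, 63, 26, 9]… (length divides ord_109(80)).
The orbit structure of x ↦ 80x mod 109: 5 orbits of sizes [27, 27, 27, 27, 1].
n − c = 109 − 5 = 104; sign = (−1)^104 = +1.
Via Zolotarev, sign(π_{80}) = (80|109) = +1.

+1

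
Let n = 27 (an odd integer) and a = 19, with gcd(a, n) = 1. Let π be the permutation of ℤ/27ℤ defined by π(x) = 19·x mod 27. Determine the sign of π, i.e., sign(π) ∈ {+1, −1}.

+1

Trace 10: π^k(10) = [10, 1, 19] for k=0..2.
π_19 has 15 disjoint cycles with lengths [3, 3, 3, 3, 3, 3, 1, 1, 1, 1, 1, 1, 1, 1, 1] on {0,…,26}.
15 cycles on 27: each ℓ→(−1)^(ℓ−1), product (−1)^12 = +1.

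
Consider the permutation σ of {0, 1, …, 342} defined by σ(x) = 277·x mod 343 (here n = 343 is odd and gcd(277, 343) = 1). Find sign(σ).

Trace 60: π^k(60) = [60, 156, 337, 53, 275, 29, 144] for k=0..6.
π_277 has 7 disjoint cycles with lengths [147, 147, 21, 21, 3, 3, 1] on {0,…,342}.
7 cycles on 343: each ℓ→(−1)^(ℓ−1), product (−1)^336 = +1.

+1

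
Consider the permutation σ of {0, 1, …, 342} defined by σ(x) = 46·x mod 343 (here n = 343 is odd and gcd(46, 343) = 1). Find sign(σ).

+1

Start at x=109: 109 → 212 → 148 → 291 → 9 → 71 → 179 → … (one orbit).
7 cycles of lengths [147, 147, 21, 21, 3, 3, 1].
n − c = 343 − 7 = 336; sign = (−1)^336 = +1.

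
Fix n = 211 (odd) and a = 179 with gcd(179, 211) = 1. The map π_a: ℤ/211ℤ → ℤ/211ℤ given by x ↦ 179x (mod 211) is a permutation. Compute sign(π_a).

Start at x=180: 180 → 148 → 117 → 54 → 171 → 14 → 185 → … (one orbit).
π_179 has 11 disjoint cycles with lengths [21, 21, 21, 21, 21, 21, 21, 21, 21, 21, 1] on {0,…,210}.
With 11 cycles on 211 points, sign = (−1)^{211−11} = +1.
The Jacobi symbol (179|211) = +1 (Zolotarev) agrees.

+1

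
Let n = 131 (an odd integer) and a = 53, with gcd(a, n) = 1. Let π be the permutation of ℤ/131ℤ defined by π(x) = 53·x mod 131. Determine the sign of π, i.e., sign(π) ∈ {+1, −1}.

+1

Start at x=89: 89 → 1 → 53 → 58 → 61 → 89 (one orbit).
π_53 has 27 disjoint cycles with lengths [5, 5, 5, 5, 5, 5, 5, 5, 5, 5, 5, 5, 5, 5, 5, 5, 5, 5, 5, 5, 5, 5, 5, 5, 5, 5, 1] on {0,…,130}.
With 27 cycles on 131 points, sign = (−1)^{131−27} = +1.
The Jacobi symbol (53|131) = +1 (Zolotarev) agrees.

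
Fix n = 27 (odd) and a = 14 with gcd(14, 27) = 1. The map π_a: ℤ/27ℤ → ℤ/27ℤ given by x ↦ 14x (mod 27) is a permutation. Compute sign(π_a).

Orbit of 22 under x↦14x: [22, 11, 19, 23, 25, 26, 13]… (length divides ord_27(14)).
4 cycles of lengths [18, 6, 2, 1].
With 4 cycles on 27 points, sign = (−1)^{27−4} = -1.

-1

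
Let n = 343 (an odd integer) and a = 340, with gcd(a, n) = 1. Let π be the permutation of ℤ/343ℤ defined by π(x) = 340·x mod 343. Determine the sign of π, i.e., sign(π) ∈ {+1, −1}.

+1

Trace 120: π^k(120) = [120, 326, 51, 190, 116, 338, 15] for k=0..6.
7 cycles of lengths [147, 147, 21, 21, 3, 3, 1].
7 cycles on 343: each ℓ→(−1)^(ℓ−1), product (−1)^336 = +1.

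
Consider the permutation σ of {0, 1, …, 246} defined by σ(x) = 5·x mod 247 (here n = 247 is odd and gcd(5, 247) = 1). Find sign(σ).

Trace 194: π^k(194) = [194, 229, 157, 44, 220, 112, 66] for k=0..6.
Decompose π into cycles: lengths [36, 36, 36, 36, 36, 36, 9, 9, 4, 4, 4, 1] (12 cycles, including the fixed point 0).
With 12 cycles on 247 points, sign = (−1)^{247−12} = -1.

-1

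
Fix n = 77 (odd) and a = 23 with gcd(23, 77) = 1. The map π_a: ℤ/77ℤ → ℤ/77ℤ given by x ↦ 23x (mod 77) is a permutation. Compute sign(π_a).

Trace 1: π^k(1) = [1, 23, 67] for k=0..2.
π_23 has 33 disjoint cycles with lengths [3, 3, 3, 3, 3, 3, 3, 3, 3, 3, 3, 3, 3, 3, 3, 3, 3, 3, 3, 3, 3, 3, 1, 1, 1, 1, 1, 1, 1, 1, 1, 1, 1] on {0,…,76}.
sign(π) = (−1)^{n − #cycles} = (−1)^{77−33} = (−1)^44 = +1.
Via Zolotarev, sign(π_{23}) = (23|77) = +1.

+1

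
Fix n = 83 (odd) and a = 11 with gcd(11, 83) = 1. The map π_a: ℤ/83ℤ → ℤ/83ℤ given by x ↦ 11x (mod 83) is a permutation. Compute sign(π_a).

Start at x=38: 38 → 3 → 33 → 31 → 9 → 16 → 10 → … (one orbit).
Cycle type of π: 41×2 + 1; total 3 cycles.
n − c = 83 − 3 = 80; sign = (−1)^80 = +1.
Check: (11/83) = +1 by Zolotarev.

+1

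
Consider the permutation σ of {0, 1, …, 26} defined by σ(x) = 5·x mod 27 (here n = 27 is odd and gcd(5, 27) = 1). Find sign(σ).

Orbit of 5 under x↦5x: [5, 25, 17, 4, 20, 19, 14]… (length divides ord_27(5)).
Cycle lengths of π_5 on ℤ/27ℤ: [18, 6, 2, 1]; 4 cycles in total.
Σ(ℓ_i−1) = 27−4 = 23; sign = (−1)^23 = -1.
Via Zolotarev, sign(π_{5}) = (5|27) = -1.

-1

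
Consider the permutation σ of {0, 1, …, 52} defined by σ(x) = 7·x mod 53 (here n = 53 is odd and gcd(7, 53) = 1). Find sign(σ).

+1

Start at x=46: 46 → 4 → 28 → 37 → 47 → 11 → 24 → … (one orbit).
Cycle type of π: 26×2 + 1; total 3 cycles.
n − c = 53 − 3 = 50; sign = (−1)^50 = +1.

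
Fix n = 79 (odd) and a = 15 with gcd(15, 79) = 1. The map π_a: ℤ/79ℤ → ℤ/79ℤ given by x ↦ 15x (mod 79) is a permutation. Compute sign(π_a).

Orbit of 14 under x↦15x: [14, 52, 69, 8, 41, 62, 61]… (length divides ord_79(15)).
π_15 has 4 disjoint cycles with lengths [26, 26, 26, 1] on {0,…,78}.
n − c = 79 − 4 = 75; sign = (−1)^75 = -1.
Zolotarev: (15|79) = -1, matching the cycle-count sign.

-1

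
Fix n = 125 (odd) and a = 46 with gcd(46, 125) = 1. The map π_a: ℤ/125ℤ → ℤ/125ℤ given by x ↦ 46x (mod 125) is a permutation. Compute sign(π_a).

+1

Orbit of 51 under x↦46x: [51, 96, 41, 11, 6, 26, 71]… (length divides ord_125(46)).
13 cycles of lengths [25, 25, 25, 25, 5, 5, 5, 5, 1, 1, 1, 1, 1].
With 13 cycles on 125 points, sign = (−1)^{125−13} = +1.
Via Zolotarev, sign(π_{46}) = (46|125) = +1.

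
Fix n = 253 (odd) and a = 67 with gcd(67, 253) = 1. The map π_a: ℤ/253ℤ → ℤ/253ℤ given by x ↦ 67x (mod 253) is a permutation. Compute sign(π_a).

Trace 111: π^k(111) = [111, 100, 122, 78, 166, 243, 89] for k=0..6.
π_67 has 22 disjoint cycles with lengths [22, 22, 22, 22, 22, 22, 22, 22, 22, 22, 22, 1, 1, 1, 1, 1, 1, 1, 1, 1, 1, 1] on {0,…,252}.
Σ(ℓ_i−1) = 253−22 = 231; sign = (−1)^231 = -1.
(67|253)_J = -1 (Zolotarev's lemma cross-check).

-1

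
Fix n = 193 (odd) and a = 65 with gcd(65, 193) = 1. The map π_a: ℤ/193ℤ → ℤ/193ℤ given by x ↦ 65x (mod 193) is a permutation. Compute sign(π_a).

+1

Trace 118: π^k(118) = [118, 143, 31, 85, 121, 145, 161] for k=0..6.
Decompose π into cycles: lengths [96, 96, 1] (3 cycles, including the fixed point 0).
193 − 3 = 190 transpositions; sign(π) = (−1)^190 = +1.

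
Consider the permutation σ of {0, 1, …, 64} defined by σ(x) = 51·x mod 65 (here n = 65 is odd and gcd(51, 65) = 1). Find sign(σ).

Start at x=1: 1 → 51 → 1 (one orbit).
Cycle type of π: 2×30 + 1×5; total 35 cycles.
With 35 cycles on 65 points, sign = (−1)^{65−35} = +1.
Via Zolotarev, sign(π_{51}) = (51|65) = +1.

+1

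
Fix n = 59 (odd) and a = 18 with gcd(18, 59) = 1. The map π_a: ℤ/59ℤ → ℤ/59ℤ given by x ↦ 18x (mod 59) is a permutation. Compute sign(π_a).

-1

Start at x=33: 33 → 4 → 13 → 57 → 23 → 1 → 18 → … (one orbit).
Cycle type of π: 58 + 1; total 2 cycles.
Σ(ℓ_i−1) = 59−2 = 57; sign = (−1)^57 = -1.
Zolotarev: (18|59) = -1, matching the cycle-count sign.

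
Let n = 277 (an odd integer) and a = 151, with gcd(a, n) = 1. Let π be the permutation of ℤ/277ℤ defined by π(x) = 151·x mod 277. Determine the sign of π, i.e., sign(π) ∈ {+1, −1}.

Trace 139: π^k(139) = [139, 214, 182, 59, 45, 147, 37] for k=0..6.
The orbit structure of x ↦ 151x mod 277: 2 orbits of sizes [276, 1].
277 − 2 = 275 transpositions; sign(π) = (−1)^275 = -1.

-1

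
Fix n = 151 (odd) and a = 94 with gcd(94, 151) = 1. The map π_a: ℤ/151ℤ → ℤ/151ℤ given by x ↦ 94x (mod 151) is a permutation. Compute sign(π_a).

+1

Start at x=125: 125 → 123 → 86 → 81 → 64 → 127 → 9 → … (one orbit).
Cycle lengths of π_94 on ℤ/151ℤ: [25, 25, 25, 25, 25, 25, 1]; 7 cycles in total.
n − c = 151 − 7 = 144; sign = (−1)^144 = +1.
Check: (94/151) = +1 by Zolotarev.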